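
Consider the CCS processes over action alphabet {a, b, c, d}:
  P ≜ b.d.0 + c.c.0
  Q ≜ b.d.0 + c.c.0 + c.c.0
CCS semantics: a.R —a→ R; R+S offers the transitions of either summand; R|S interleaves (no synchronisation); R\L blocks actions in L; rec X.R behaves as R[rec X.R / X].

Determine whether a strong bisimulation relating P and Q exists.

Reachable graph of P (4 states):
  m0 = b.d.0 + c.c.0 :: =b=> m1, =c=> m2
  m1 = d.0 :: =d=> m3
  m2 = c.0 :: =c=> m3
  m3 = 0 :: deadlocked
Reachable graph of Q (4 states):
  n0 = b.d.0 + c.c.0 + c.c.0 :: =b=> n1, =c=> n2
  n1 = d.0 :: =d=> n3
  n2 = c.0 :: =c=> n3
  n3 = 0 :: deadlocked
Partition-refinement fixed point:
  B0 = {m0, n0}
  B1 = {m2, n2}
  B2 = {m3, n3}
  B3 = {m1, n1}
m0 ∈ B0, n0 ∈ B0 → same block

P ~ Q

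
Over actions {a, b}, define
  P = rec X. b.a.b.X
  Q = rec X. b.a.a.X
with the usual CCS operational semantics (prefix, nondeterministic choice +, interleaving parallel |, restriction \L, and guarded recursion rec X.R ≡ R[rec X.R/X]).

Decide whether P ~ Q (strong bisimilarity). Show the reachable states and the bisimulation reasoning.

LTS(P): 3 reachable states
  u0 = rec X. b.a.b.X ⊢ —b→ u1
  u1 = a.b.(rec X. b.a.b.X) ⊢ —a→ u2
  u2 = b.(rec X. b.a.b.X) ⊢ —b→ u0
LTS(Q): 3 reachable states
  v0 = rec X. b.a.a.X ⊢ —b→ v1
  v1 = a.a.(rec X. b.a.a.X) ⊢ —a→ v2
  v2 = a.(rec X. b.a.a.X) ⊢ —a→ v0
Coarsest stable partition (strong bisimilarity classes):
  B0 = {u0}
  B1 = {u1}
  B2 = {u2}
  B3 = {v0}
  B4 = {v1}
  B5 = {v2}
u0 ∈ B0, v0 ∈ B3 → different blocks

P ≁ Q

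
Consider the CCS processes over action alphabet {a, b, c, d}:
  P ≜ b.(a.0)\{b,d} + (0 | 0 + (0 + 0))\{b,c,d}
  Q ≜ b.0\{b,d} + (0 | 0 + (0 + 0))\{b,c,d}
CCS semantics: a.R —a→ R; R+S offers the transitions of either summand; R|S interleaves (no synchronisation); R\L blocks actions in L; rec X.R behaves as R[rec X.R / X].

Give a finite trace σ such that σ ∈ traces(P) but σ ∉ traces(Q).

P's transition system — 3 states:
  s0 = b.(a.0)\{b,d} + (0 | 0 + (0 + 0))\{b,c,d} has moves -b-> s1
  s1 = (a.0)\{b,d} has moves -a-> s2
  s2 = 0\{b,d} has moves deadlocked
Q's transition system — 2 states:
  t0 = b.0\{b,d} + (0 | 0 + (0 + 0))\{b,c,d} has moves -b-> t1
  t1 = 0\{b,d} has moves deadlocked
Executing ba from P (initial set {s0}):
  step 1 (b): {s1}
  step 2 (a): {s2}
  P completes σ.
Executing ba from Q (initial set {t0}):
  step 1 (b): {t1}
  step 2 (a): no successor for Q

ba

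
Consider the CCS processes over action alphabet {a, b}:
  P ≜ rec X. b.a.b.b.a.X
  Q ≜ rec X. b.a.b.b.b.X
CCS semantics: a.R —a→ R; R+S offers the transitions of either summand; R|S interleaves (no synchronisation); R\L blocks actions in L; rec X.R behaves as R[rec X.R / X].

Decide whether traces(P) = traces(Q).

LTS(P): 5 reachable states
  p0 = rec X. b.a.b.b.a.X → ··b··> p1
  p1 = a.b.b.a.(rec X. b.a.b.b.a.X) → ··a··> p2
  p2 = b.b.a.(rec X. b.a.b.b.a.X) → ··b··> p3
  p3 = b.a.(rec X. b.a.b.b.a.X) → ··b··> p4
  p4 = a.(rec X. b.a.b.b.a.X) → ··a··> p0
LTS(Q): 5 reachable states
  q0 = rec X. b.a.b.b.b.X → ··b··> q1
  q1 = a.b.b.b.(rec X. b.a.b.b.b.X) → ··a··> q2
  q2 = b.b.b.(rec X. b.a.b.b.b.X) → ··b··> q3
  q3 = b.b.(rec X. b.a.b.b.b.X) → ··b··> q4
  q4 = b.(rec X. b.a.b.b.b.X) → ··b··> q0
Trace ⟨babba⟩ through P, begin at {p0}:
  [1] b ⇒ {p1}
  [2] a ⇒ {p2}
  [3] b ⇒ {p3}
  [4] b ⇒ {p4}
  [5] a ⇒ {p0}
  ✓ P
Trace ⟨babba⟩ through Q, begin at {q0}:
  [1] b ⇒ {q1}
  [2] a ⇒ {q2}
  [3] b ⇒ {q3}
  [4] b ⇒ {q4}
  [5] a ⇒ ∅ (Q stuck)

trace-distinct — witness ⟨babba⟩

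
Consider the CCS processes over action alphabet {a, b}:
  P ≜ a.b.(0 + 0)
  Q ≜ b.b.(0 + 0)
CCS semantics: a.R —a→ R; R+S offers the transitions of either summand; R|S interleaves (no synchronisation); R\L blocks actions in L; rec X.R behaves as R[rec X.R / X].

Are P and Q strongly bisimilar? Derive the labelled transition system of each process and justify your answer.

not bisimilar

LTS(P): 3 reachable states
  m0 = a.b.(0 + 0) ⊢ =a=> m1
  m1 = b.(0 + 0) ⊢ =b=> m2
  m2 = 0 + 0 ⊢ stopped
LTS(Q): 3 reachable states
  n0 = b.b.(0 + 0) ⊢ =b=> n1
  n1 = b.(0 + 0) ⊢ =b=> n2
  n2 = 0 + 0 ⊢ stopped
Coarsest stable partition (strong bisimilarity classes):
  B0 = {m0}
  B1 = {m1, n1}
  B2 = {m2, n2}
  B3 = {n0}
m0 ∈ B0, n0 ∈ B3 → different blocks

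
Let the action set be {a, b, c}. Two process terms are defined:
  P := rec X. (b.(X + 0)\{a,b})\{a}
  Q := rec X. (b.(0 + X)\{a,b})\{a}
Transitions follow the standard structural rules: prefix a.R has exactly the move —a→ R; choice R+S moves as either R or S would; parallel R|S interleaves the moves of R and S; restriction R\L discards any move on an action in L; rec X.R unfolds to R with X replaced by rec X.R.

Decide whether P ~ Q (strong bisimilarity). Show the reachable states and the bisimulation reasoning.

LTS(P): 2 reachable states
  m0 = rec X. (b.(X + 0)\{a,b})\{a} ⊢ --b--▸ m1
  m1 = ((rec X. (b.(X + 0)\{a,b})\{a}) + 0)\{a,b}\{a} ⊢ (no moves)
LTS(Q): 2 reachable states
  n0 = rec X. (b.(0 + X)\{a,b})\{a} ⊢ --b--▸ n1
  n1 = (0 + (rec X. (b.(0 + X)\{a,b})\{a}))\{a,b}\{a} ⊢ (no moves)
Partition-refinement fixed point:
  B0 = {m0, n0}
  B1 = {m1, n1}
m0 ∈ B0, n0 ∈ B0 → same block

P ~ Q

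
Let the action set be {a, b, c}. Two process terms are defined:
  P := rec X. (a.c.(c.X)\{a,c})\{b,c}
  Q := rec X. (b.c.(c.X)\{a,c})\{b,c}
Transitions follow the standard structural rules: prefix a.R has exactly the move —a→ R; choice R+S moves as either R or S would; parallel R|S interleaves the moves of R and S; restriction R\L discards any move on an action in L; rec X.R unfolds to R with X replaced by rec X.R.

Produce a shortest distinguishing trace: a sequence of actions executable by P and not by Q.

a

LTS(P): 2 reachable states
  p0 = rec X. (a.c.(c.X)\{a,c})\{b,c} has moves ··a··> p1
  p1 = (c.(c.(rec X. (a.c.(c.X)\{a,c})\{b,c}))\{a,c})\{b,c} has moves stopped
LTS(Q): 1 reachable states
  q0 = rec X. (b.c.(c.X)\{a,c})\{b,c} has moves stopped
Executing a from P (initial set {p0}):
  after a @ step 1: {p1}
  ✓ P
Executing a from Q (initial set {q0}):
  after a @ step 1: ∅ (Q stuck)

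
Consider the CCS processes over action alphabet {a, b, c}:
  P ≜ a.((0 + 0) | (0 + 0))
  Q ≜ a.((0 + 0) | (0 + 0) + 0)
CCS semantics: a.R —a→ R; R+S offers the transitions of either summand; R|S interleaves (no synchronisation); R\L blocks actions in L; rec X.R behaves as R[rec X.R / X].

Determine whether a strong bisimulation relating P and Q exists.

P ~ Q

P's transition system — 2 states:
  s0 = a.((0 + 0) | (0 + 0)) :: —a→ s1
  s1 = (0 + 0) | (0 + 0) :: deadlocked
Q's transition system — 2 states:
  t0 = a.((0 + 0) | (0 + 0) + 0) :: —a→ t1
  t1 = (0 + 0) | (0 + 0) + 0 :: deadlocked
Bisimilarity quotient blocks:
  B0 = {s0, t0}
  B1 = {s1, t1}
s0 ∈ B0, t0 ∈ B0 → same block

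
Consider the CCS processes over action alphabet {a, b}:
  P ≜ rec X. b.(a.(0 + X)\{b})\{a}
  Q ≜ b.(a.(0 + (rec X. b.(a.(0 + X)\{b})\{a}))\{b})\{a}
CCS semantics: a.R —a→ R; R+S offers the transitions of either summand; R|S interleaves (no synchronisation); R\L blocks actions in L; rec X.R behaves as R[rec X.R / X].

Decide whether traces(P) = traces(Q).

trace-equivalent

P's transition system — 2 states:
  p0 = rec X. b.(a.(0 + X)\{b})\{a} | =b=> p1
  p1 = (a.(0 + (rec X. b.(a.(0 + X)\{b})\{a}))\{b})\{a} | ∅
Q's transition system — 2 states:
  q0 = b.(a.(0 + (rec X. b.(a.(0 + X)\{b})\{a}))\{b})\{a} | =b=> q1
  q1 = (a.(0 + (rec X. b.(a.(0 + X)\{b})\{a}))\{b})\{a} | ∅
Bisimilarity quotient blocks:
  B0 = {p0, q0}
  B1 = {p1, q1}
p0 ∈ B0, q0 ∈ B0 → same block
Bisimilar ⇒ trace-equivalent.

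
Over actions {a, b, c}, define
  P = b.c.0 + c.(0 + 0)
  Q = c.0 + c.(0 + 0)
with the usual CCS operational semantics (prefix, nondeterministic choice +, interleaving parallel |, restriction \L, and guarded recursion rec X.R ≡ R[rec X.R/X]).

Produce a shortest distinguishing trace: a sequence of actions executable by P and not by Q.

b

Reachable graph of P (4 states):
  m0 = b.c.0 + c.(0 + 0) | =b=> m1, =c=> m2
  m1 = c.0 | =c=> m3
  m2 = 0 + 0 | (no moves)
  m3 = 0 | (no moves)
Reachable graph of Q (3 states):
  n0 = c.0 + c.(0 + 0) | =c=> n1, =c=> n2
  n1 = 0 | (no moves)
  n2 = 0 + 0 | (no moves)
Trace ⟨b⟩ through P, begin at {m0}:
  step 1 (b): {m1}
  P completes σ.
Trace ⟨b⟩ through Q, begin at {n0}:
  step 1 (b): ∅  — Q cannot continue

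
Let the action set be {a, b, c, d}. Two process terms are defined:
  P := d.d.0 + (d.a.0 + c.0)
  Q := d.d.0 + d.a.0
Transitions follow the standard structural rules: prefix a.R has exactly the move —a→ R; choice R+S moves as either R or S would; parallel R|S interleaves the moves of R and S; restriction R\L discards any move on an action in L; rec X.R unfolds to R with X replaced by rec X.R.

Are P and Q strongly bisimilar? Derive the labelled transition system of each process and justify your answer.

P's transition system — 4 states:
  u0 = d.d.0 + (d.a.0 + c.0) ⊢ —c→ u1, —d→ u2, —d→ u3
  u1 = 0 ⊢ deadlocked
  u2 = a.0 ⊢ —a→ u1
  u3 = d.0 ⊢ —d→ u1
Q's transition system — 4 states:
  v0 = d.d.0 + d.a.0 ⊢ —d→ v1, —d→ v2
  v1 = a.0 ⊢ —a→ v3
  v2 = d.0 ⊢ —d→ v3
  v3 = 0 ⊢ deadlocked
Coarsest stable partition (strong bisimilarity classes):
  B0 = {u0}
  B1 = {u2, v1}
  B2 = {u1, v3}
  B3 = {u3, v2}
  B4 = {v0}
u0 ∈ B0, v0 ∈ B4 → different blocks

P ≁ Q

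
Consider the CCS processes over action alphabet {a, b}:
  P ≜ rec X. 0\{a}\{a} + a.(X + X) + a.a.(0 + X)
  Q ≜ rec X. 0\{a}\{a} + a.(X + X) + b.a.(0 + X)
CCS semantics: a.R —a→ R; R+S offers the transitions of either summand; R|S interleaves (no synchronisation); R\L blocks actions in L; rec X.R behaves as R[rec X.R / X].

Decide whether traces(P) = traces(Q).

NO — witness ⟨b⟩

LTS(P): 4 reachable states
  u0 = rec X. 0\{a}\{a} + a.(X + X) + a.a.(0 + X) → ··a··> u1, ··a··> u2
  u1 = (rec X. 0\{a}\{a} + a.(X + X) + a.a.(0 + X)) + (rec X. 0\{a}\{a} + a.(X + X) + a.a.(0 + X)) → ··a··> u1, ··a··> u2
  u2 = a.(0 + (rec X. 0\{a}\{a} + a.(X + X) + a.a.(0 + X))) → ··a··> u3
  u3 = 0 + (rec X. 0\{a}\{a} + a.(X + X) + a.a.(0 + X)) → ··a··> u1, ··a··> u2
LTS(Q): 4 reachable states
  v0 = rec X. 0\{a}\{a} + a.(X + X) + b.a.(0 + X) → ··a··> v1, ··b··> v2
  v1 = (rec X. 0\{a}\{a} + a.(X + X) + b.a.(0 + X)) + (rec X. 0\{a}\{a} + a.(X + X) + b.a.(0 + X)) → ··a··> v1, ··b··> v2
  v2 = a.(0 + (rec X. 0\{a}\{a} + a.(X + X) + b.a.(0 + X))) → ··a··> v3
  v3 = 0 + (rec X. 0\{a}\{a} + a.(X + X) + b.a.(0 + X)) → ··a··> v1, ··b··> v2
Executing b from Q (initial set {v0}):
  after b @ step 1: {v2}
  ✓ Q
Executing b from P (initial set {u0}):
  after b @ step 1: no successor for P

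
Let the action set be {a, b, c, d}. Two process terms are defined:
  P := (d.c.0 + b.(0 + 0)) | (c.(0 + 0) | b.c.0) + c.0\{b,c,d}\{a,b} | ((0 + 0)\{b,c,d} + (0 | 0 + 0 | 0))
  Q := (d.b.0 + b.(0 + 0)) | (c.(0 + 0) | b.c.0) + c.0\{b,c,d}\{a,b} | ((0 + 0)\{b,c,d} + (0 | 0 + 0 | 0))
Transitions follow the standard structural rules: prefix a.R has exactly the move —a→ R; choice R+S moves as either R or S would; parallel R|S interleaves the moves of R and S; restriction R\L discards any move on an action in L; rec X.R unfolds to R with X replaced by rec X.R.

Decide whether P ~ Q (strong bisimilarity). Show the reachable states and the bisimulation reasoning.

P's transition system — 25 states:
  m0 = (d.c.0 + b.(0 + 0)) | (c.(0 + 0) | b.c.0) + c.0\{b,c,d}\{a,b} | ((0 + 0)\{b,c,d} + (0 | 0 + 0 | 0)) | --b--▸ m1, --b--▸ m2, --c--▸ m3, --c--▸ m4, --d--▸ m5
  m1 = (0 + 0) | (c.(0 + 0) | b.c.0) | --b--▸ m6, --c--▸ m7
  m2 = (d.c.0 + b.(0 + 0)) | (c.(0 + 0) | c.0) | --b--▸ m6, --c--▸ m8, --c--▸ m9, --d--▸ m10
  m3 = (d.c.0 + b.(0 + 0)) | ((0 + 0) | b.c.0) | --b--▸ m7, --b--▸ m8, --d--▸ m11
  m4 = 0\{b,c,d}\{a,b} | ((0 + 0)\{b,c,d} + (0 | 0 + 0 | 0)) | ∅
  m5 = c.0 | (c.(0 + 0) | b.c.0) | --b--▸ m10, --c--▸ m11, --c--▸ m12
  m6 = (0 + 0) | (c.(0 + 0) | c.0) | --c--▸ m13, --c--▸ m14
  m7 = (0 + 0) | ((0 + 0) | b.c.0) | --b--▸ m13
  m8 = (d.c.0 + b.(0 + 0)) | ((0 + 0) | c.0) | --b--▸ m13, --c--▸ m15, --d--▸ m16
  m9 = (d.c.0 + b.(0 + 0)) | (c.(0 + 0) | 0) | --b--▸ m14, --c--▸ m15, --d--▸ m17
  m10 = c.0 | (c.(0 + 0) | c.0) | --c--▸ m16, --c--▸ m17, --c--▸ m18
  m11 = c.0 | ((0 + 0) | b.c.0) | --b--▸ m16, --c--▸ m19
  m12 = 0 | (c.(0 + 0) | b.c.0) | --b--▸ m18, --c--▸ m19
  m13 = (0 + 0) | ((0 + 0) | c.0) | --c--▸ m20
  m14 = (0 + 0) | (c.(0 + 0) | 0) | --c--▸ m20
  m15 = (d.c.0 + b.(0 + 0)) | ((0 + 0) | 0) | --b--▸ m20, --d--▸ m21
  m16 = c.0 | ((0 + 0) | c.0) | --c--▸ m21, --c--▸ m22
  m17 = c.0 | (c.(0 + 0) | 0) | --c--▸ m21, --c--▸ m23
  m18 = 0 | (c.(0 + 0) | c.0) | --c--▸ m22, --c--▸ m23
  m19 = 0 | ((0 + 0) | b.c.0) | --b--▸ m22
  m20 = (0 + 0) | ((0 + 0) | 0) | ∅
  m21 = c.0 | ((0 + 0) | 0) | --c--▸ m24
  m22 = 0 | ((0 + 0) | c.0) | --c--▸ m24
  m23 = 0 | (c.(0 + 0) | 0) | --c--▸ m24
  m24 = 0 | ((0 + 0) | 0) | ∅
Q's transition system — 25 states:
  n0 = (d.b.0 + b.(0 + 0)) | (c.(0 + 0) | b.c.0) + c.0\{b,c,d}\{a,b} | ((0 + 0)\{b,c,d} + (0 | 0 + 0 | 0)) | --b--▸ n1, --b--▸ n2, --c--▸ n3, --c--▸ n4, --d--▸ n5
  n1 = (0 + 0) | (c.(0 + 0) | b.c.0) | --b--▸ n6, --c--▸ n7
  n2 = (d.b.0 + b.(0 + 0)) | (c.(0 + 0) | c.0) | --b--▸ n6, --c--▸ n8, --c--▸ n9, --d--▸ n10
  n3 = (d.b.0 + b.(0 + 0)) | ((0 + 0) | b.c.0) | --b--▸ n7, --b--▸ n8, --d--▸ n11
  n4 = 0\{b,c,d}\{a,b} | ((0 + 0)\{b,c,d} + (0 | 0 + 0 | 0)) | ∅
  n5 = b.0 | (c.(0 + 0) | b.c.0) | --b--▸ n10, --b--▸ n12, --c--▸ n11
  n6 = (0 + 0) | (c.(0 + 0) | c.0) | --c--▸ n13, --c--▸ n14
  n7 = (0 + 0) | ((0 + 0) | b.c.0) | --b--▸ n13
  n8 = (d.b.0 + b.(0 + 0)) | ((0 + 0) | c.0) | --b--▸ n13, --c--▸ n15, --d--▸ n16
  n9 = (d.b.0 + b.(0 + 0)) | (c.(0 + 0) | 0) | --b--▸ n14, --c--▸ n15, --d--▸ n17
  n10 = b.0 | (c.(0 + 0) | c.0) | --b--▸ n18, --c--▸ n16, --c--▸ n17
  n11 = b.0 | ((0 + 0) | b.c.0) | --b--▸ n16, --b--▸ n19
  n12 = 0 | (c.(0 + 0) | b.c.0) | --b--▸ n18, --c--▸ n19
  n13 = (0 + 0) | ((0 + 0) | c.0) | --c--▸ n20
  n14 = (0 + 0) | (c.(0 + 0) | 0) | --c--▸ n20
  n15 = (d.b.0 + b.(0 + 0)) | ((0 + 0) | 0) | --b--▸ n20, --d--▸ n21
  n16 = b.0 | ((0 + 0) | c.0) | --b--▸ n22, --c--▸ n21
  n17 = b.0 | (c.(0 + 0) | 0) | --b--▸ n23, --c--▸ n21
  n18 = 0 | (c.(0 + 0) | c.0) | --c--▸ n22, --c--▸ n23
  n19 = 0 | ((0 + 0) | b.c.0) | --b--▸ n22
  n20 = (0 + 0) | ((0 + 0) | 0) | ∅
  n21 = b.0 | ((0 + 0) | 0) | --b--▸ n24
  n22 = 0 | ((0 + 0) | c.0) | --c--▸ n24
  n23 = 0 | (c.(0 + 0) | 0) | --c--▸ n24
  n24 = 0 | ((0 + 0) | 0) | ∅
Partition-refinement fixed point:
  B0 = {m0}
  B1 = {m2}
  B2 = {m8, m9}
  B3 = {m15}
  B4 = {m13, m14, m21, m22, m23, n13, n14, n22, n23}
  B5 = {m20, m24, m4, n20, n24, n4}
  B6 = {m16, m17, m18, m6, n18, n6}
  B7 = {m10}
  B8 = {m5}
  B9 = {m1, m11, m12, n1, n12}
  B10 = {m19, m7, n19, n7}
  B11 = {m3}
  B12 = {n0}
  B13 = {n3}
  B14 = {n8, n9}
  B15 = {n15}
  B16 = {n21}
  B17 = {n16, n17}
  B18 = {n11}
  B19 = {n5}
  B20 = {n10}
  B21 = {n2}
m0 ∈ B0, n0 ∈ B12 → different blocks

not bisimilar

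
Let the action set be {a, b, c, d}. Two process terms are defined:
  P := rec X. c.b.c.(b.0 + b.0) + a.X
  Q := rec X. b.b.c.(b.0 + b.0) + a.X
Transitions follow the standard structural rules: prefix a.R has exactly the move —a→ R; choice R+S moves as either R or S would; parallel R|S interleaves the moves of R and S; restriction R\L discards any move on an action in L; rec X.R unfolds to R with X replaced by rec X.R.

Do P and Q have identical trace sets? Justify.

NO — witness ⟨c⟩

LTS(P): 5 reachable states
  p0 = rec X. c.b.c.(b.0 + b.0) + a.X → --a--▸ p0, --c--▸ p1
  p1 = b.c.(b.0 + b.0) → --b--▸ p2
  p2 = c.(b.0 + b.0) → --c--▸ p3
  p3 = b.0 + b.0 → --b--▸ p4
  p4 = 0 → (no moves)
LTS(Q): 5 reachable states
  q0 = rec X. b.b.c.(b.0 + b.0) + a.X → --a--▸ q0, --b--▸ q1
  q1 = b.c.(b.0 + b.0) → --b--▸ q2
  q2 = c.(b.0 + b.0) → --c--▸ q3
  q3 = b.0 + b.0 → --b--▸ q4
  q4 = 0 → (no moves)
Executing c from P (initial set {p0}):
  step 1 (c): {p1}
  ✓ P
Executing c from Q (initial set {q0}):
  step 1 (c): no successor for Q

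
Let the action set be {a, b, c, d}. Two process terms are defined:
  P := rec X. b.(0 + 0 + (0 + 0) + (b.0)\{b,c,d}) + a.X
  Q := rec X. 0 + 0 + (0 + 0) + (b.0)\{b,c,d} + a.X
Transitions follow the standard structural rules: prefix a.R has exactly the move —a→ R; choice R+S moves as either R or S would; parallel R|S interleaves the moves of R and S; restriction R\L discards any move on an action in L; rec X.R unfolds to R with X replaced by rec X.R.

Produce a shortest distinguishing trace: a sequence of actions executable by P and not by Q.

P's transition system — 2 states:
  p0 = rec X. b.(0 + 0 + (0 + 0) + (b.0)\{b,c,d}) + a.X has moves -a-> p0, -b-> p1
  p1 = 0 + 0 + (0 + 0) + (b.0)\{b,c,d} has moves stopped
Q's transition system — 1 states:
  q0 = rec X. 0 + 0 + (0 + 0) + (b.0)\{b,c,d} + a.X has moves -a-> q0
Executing b from P (initial set {p0}):
  [1] b ⇒ {p1}
  ✓ P
Executing b from Q (initial set {q0}):
  [1] b ⇒ ∅  — Q cannot continue

b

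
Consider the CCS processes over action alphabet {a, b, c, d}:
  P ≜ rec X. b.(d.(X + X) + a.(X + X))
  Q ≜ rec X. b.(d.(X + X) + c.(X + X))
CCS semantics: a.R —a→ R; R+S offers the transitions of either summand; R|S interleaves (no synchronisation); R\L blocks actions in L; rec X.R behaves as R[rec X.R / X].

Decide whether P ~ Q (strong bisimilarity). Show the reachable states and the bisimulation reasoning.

LTS(P): 3 reachable states
  p0 = rec X. b.(d.(X + X) + a.(X + X)) | —b→ p1
  p1 = d.((rec X. b.(d.(X + X) + a.(X + X))) + (rec X. b.(d.(X + X) + a.(X + X)))) + a.((rec X. b.(d.(X + X) + a.(X + X))) + (rec X. b.(d.(X + X) + a.(X + X)))) | —a→ p2, —d→ p2
  p2 = (rec X. b.(d.(X + X) + a.(X + X))) + (rec X. b.(d.(X + X) + a.(X + X))) | —b→ p1
LTS(Q): 3 reachable states
  q0 = rec X. b.(d.(X + X) + c.(X + X)) | —b→ q1
  q1 = d.((rec X. b.(d.(X + X) + c.(X + X))) + (rec X. b.(d.(X + X) + c.(X + X)))) + c.((rec X. b.(d.(X + X) + c.(X + X))) + (rec X. b.(d.(X + X) + c.(X + X)))) | —c→ q2, —d→ q2
  q2 = (rec X. b.(d.(X + X) + c.(X + X))) + (rec X. b.(d.(X + X) + c.(X + X))) | —b→ q1
Bisimilarity quotient blocks:
  B0 = {p0, p2}
  B1 = {p1}
  B2 = {q0, q2}
  B3 = {q1}
p0 ∈ B0, q0 ∈ B2 → different blocks

not bisimilar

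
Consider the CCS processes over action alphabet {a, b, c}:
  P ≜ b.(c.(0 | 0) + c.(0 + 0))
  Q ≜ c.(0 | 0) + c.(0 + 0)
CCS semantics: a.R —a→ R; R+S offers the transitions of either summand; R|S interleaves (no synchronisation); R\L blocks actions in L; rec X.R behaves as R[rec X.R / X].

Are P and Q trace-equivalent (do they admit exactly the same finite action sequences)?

Reachable graph of P (4 states):
  s0 = b.(c.(0 | 0) + c.(0 + 0)) ⊢ ··b··> s1
  s1 = c.(0 | 0) + c.(0 + 0) ⊢ ··c··> s2, ··c··> s3
  s2 = 0 + 0 ⊢ (no moves)
  s3 = 0 | 0 ⊢ (no moves)
Reachable graph of Q (3 states):
  t0 = c.(0 | 0) + c.(0 + 0) ⊢ ··c··> t1, ··c··> t2
  t1 = 0 + 0 ⊢ (no moves)
  t2 = 0 | 0 ⊢ (no moves)
Trace ⟨b⟩ through P, begin at {s0}:
  after b @ step 1: {s1}
  ✓ P
Trace ⟨b⟩ through Q, begin at {t0}:
  after b @ step 1: ∅  — Q cannot continue

traces(P) ≠ traces(Q) — witness ⟨b⟩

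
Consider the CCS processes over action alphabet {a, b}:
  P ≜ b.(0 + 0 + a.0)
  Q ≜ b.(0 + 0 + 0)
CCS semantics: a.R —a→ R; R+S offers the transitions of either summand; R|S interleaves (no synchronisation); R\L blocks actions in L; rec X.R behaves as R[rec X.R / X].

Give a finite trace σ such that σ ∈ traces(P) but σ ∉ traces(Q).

LTS(P): 3 reachable states
  u0 = b.(0 + 0 + a.0) ⊢ --b--▸ u1
  u1 = 0 + 0 + a.0 ⊢ --a--▸ u2
  u2 = 0 ⊢ stopped
LTS(Q): 2 reachable states
  v0 = b.(0 + 0 + 0) ⊢ --b--▸ v1
  v1 = 0 + 0 + 0 ⊢ stopped
Run σ = ⟨ba⟩ on P: start {u0}
  after b @ step 1: {u1}
  after a @ step 2: {u2}
  ✓ P
Run σ = ⟨ba⟩ on Q: start {v0}
  after b @ step 1: {v1}
  after a @ step 2: ∅  — Q cannot continue

ba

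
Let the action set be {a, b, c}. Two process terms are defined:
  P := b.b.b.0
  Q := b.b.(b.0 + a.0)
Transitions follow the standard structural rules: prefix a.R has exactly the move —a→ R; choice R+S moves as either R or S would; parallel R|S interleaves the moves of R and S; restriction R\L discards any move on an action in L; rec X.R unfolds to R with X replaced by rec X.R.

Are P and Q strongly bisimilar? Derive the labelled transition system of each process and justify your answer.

Reachable graph of P (4 states):
  p0 = b.b.b.0 :: =b=> p1
  p1 = b.b.0 :: =b=> p2
  p2 = b.0 :: =b=> p3
  p3 = 0 :: ·
Reachable graph of Q (4 states):
  q0 = b.b.(b.0 + a.0) :: =b=> q1
  q1 = b.(b.0 + a.0) :: =b=> q2
  q2 = b.0 + a.0 :: =a=> q3, =b=> q3
  q3 = 0 :: ·
Bisimilarity quotient blocks:
  B0 = {p0}
  B1 = {p1}
  B2 = {p2}
  B3 = {p3, q3}
  B4 = {q0}
  B5 = {q1}
  B6 = {q2}
p0 ∈ B0, q0 ∈ B4 → different blocks

NO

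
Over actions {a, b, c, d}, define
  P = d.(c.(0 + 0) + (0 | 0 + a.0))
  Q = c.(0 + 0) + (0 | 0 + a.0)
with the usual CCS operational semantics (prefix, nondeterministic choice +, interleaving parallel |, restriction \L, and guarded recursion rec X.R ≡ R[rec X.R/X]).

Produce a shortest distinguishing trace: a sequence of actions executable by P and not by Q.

d

LTS(P): 4 reachable states
  p0 = d.(c.(0 + 0) + (0 | 0 + a.0)) → --d--▸ p1
  p1 = c.(0 + 0) + (0 | 0 + a.0) → --a--▸ p2, --c--▸ p3
  p2 = 0 → stopped
  p3 = 0 + 0 → stopped
LTS(Q): 3 reachable states
  q0 = c.(0 + 0) + (0 | 0 + a.0) → --a--▸ q1, --c--▸ q2
  q1 = 0 → stopped
  q2 = 0 + 0 → stopped
Executing d from P (initial set {p0}):
  step 1 (d): {p1}
  ✓ P
Executing d from Q (initial set {q0}):
  step 1 (d): ∅  — Q cannot continue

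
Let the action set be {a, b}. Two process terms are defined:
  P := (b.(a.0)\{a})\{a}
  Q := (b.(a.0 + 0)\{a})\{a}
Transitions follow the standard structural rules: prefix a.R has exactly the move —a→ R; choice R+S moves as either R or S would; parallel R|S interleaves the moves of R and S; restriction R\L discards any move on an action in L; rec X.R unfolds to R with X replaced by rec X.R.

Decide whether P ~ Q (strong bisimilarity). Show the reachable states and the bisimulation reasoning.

LTS(P): 2 reachable states
  m0 = (b.(a.0)\{a})\{a} → --b--▸ m1
  m1 = (a.0)\{a}\{a} → stopped
LTS(Q): 2 reachable states
  n0 = (b.(a.0 + 0)\{a})\{a} → --b--▸ n1
  n1 = (a.0 + 0)\{a}\{a} → stopped
Coarsest stable partition (strong bisimilarity classes):
  B0 = {m0, n0}
  B1 = {m1, n1}
m0 ∈ B0, n0 ∈ B0 → same block

P ~ Q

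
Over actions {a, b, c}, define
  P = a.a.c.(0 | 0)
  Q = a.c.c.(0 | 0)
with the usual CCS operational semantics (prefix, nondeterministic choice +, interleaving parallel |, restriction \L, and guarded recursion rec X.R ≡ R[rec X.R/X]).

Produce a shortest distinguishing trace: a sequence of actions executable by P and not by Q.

aa

LTS(P): 4 reachable states
  s0 = a.a.c.(0 | 0) | =a=> s1
  s1 = a.c.(0 | 0) | =a=> s2
  s2 = c.(0 | 0) | =c=> s3
  s3 = 0 | 0 | deadlocked
LTS(Q): 4 reachable states
  t0 = a.c.c.(0 | 0) | =a=> t1
  t1 = c.c.(0 | 0) | =c=> t2
  t2 = c.(0 | 0) | =c=> t3
  t3 = 0 | 0 | deadlocked
Run σ = ⟨aa⟩ on P: start {s0}
  step 1 (a): {s1}
  step 2 (a): {s2}
  ✓ P
Run σ = ⟨aa⟩ on Q: start {t0}
  step 1 (a): {t1}
  step 2 (a): no successor for Q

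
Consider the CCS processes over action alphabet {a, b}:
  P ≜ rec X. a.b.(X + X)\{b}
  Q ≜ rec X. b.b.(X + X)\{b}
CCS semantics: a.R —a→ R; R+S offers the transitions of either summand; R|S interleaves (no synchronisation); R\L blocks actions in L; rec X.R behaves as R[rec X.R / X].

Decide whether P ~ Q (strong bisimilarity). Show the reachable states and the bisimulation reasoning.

P ≁ Q

LTS(P): 4 reachable states
  s0 = rec X. a.b.(X + X)\{b} → -a-> s1
  s1 = b.((rec X. a.b.(X + X)\{b}) + (rec X. a.b.(X + X)\{b}))\{b} → -b-> s2
  s2 = ((rec X. a.b.(X + X)\{b}) + (rec X. a.b.(X + X)\{b}))\{b} → -a-> s3
  s3 = (b.((rec X. a.b.(X + X)\{b}) + (rec X. a.b.(X + X)\{b}))\{b})\{b} → deadlocked
LTS(Q): 3 reachable states
  t0 = rec X. b.b.(X + X)\{b} → -b-> t1
  t1 = b.((rec X. b.b.(X + X)\{b}) + (rec X. b.b.(X + X)\{b}))\{b} → -b-> t2
  t2 = ((rec X. b.b.(X + X)\{b}) + (rec X. b.b.(X + X)\{b}))\{b} → deadlocked
Partition-refinement fixed point:
  B0 = {s0}
  B1 = {s1}
  B2 = {s2}
  B3 = {s3, t2}
  B4 = {t0}
  B5 = {t1}
s0 ∈ B0, t0 ∈ B4 → different blocks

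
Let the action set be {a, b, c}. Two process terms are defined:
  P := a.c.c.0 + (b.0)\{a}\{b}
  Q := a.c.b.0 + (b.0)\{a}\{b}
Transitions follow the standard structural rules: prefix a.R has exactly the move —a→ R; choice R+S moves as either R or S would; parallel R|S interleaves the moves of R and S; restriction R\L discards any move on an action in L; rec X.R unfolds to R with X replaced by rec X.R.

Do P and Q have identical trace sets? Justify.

NO — witness ⟨acc⟩

Reachable graph of P (4 states):
  m0 = a.c.c.0 + (b.0)\{a}\{b} ⊢ ··a··> m1
  m1 = c.c.0 ⊢ ··c··> m2
  m2 = c.0 ⊢ ··c··> m3
  m3 = 0 ⊢ ∅
Reachable graph of Q (4 states):
  n0 = a.c.b.0 + (b.0)\{a}\{b} ⊢ ··a··> n1
  n1 = c.b.0 ⊢ ··c··> n2
  n2 = b.0 ⊢ ··b··> n3
  n3 = 0 ⊢ ∅
Run σ = ⟨acc⟩ on P: start {m0}
  after a @ step 1: {m1}
  after c @ step 2: {m2}
  after c @ step 3: {m3}
  ✓ P
Run σ = ⟨acc⟩ on Q: start {n0}
  after a @ step 1: {n1}
  after c @ step 2: {n2}
  after c @ step 3: ∅  — Q cannot continue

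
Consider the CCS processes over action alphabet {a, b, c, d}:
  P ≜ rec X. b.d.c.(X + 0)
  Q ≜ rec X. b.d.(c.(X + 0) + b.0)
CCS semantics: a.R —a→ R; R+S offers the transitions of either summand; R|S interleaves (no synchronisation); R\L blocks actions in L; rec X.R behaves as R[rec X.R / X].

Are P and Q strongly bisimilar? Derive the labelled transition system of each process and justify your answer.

P's transition system — 4 states:
  s0 = rec X. b.d.c.(X + 0) | ··b··> s1
  s1 = d.c.((rec X. b.d.c.(X + 0)) + 0) | ··d··> s2
  s2 = c.((rec X. b.d.c.(X + 0)) + 0) | ··c··> s3
  s3 = (rec X. b.d.c.(X + 0)) + 0 | ··b··> s1
Q's transition system — 5 states:
  t0 = rec X. b.d.(c.(X + 0) + b.0) | ··b··> t1
  t1 = d.(c.((rec X. b.d.(c.(X + 0) + b.0)) + 0) + b.0) | ··d··> t2
  t2 = c.((rec X. b.d.(c.(X + 0) + b.0)) + 0) + b.0 | ··b··> t3, ··c··> t4
  t3 = 0 | stopped
  t4 = (rec X. b.d.(c.(X + 0) + b.0)) + 0 | ··b··> t1
Partition-refinement fixed point:
  B0 = {s0, s3}
  B1 = {s1}
  B2 = {s2}
  B3 = {t0, t4}
  B4 = {t1}
  B5 = {t2}
  B6 = {t3}
s0 ∈ B0, t0 ∈ B3 → different blocks

NO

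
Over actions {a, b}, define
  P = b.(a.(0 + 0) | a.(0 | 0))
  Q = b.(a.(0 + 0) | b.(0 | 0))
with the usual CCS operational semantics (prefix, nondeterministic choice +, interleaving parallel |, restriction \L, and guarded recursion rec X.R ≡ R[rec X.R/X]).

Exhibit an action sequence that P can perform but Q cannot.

baa

P's transition system — 5 states:
  u0 = b.(a.(0 + 0) | a.(0 | 0)) → ··b··> u1
  u1 = a.(0 + 0) | a.(0 | 0) → ··a··> u2, ··a··> u3
  u2 = (0 + 0) | a.(0 | 0) → ··a··> u4
  u3 = a.(0 + 0) | (0 | 0) → ··a··> u4
  u4 = (0 + 0) | (0 | 0) → (no moves)
Q's transition system — 5 states:
  v0 = b.(a.(0 + 0) | b.(0 | 0)) → ··b··> v1
  v1 = a.(0 + 0) | b.(0 | 0) → ··a··> v2, ··b··> v3
  v2 = (0 + 0) | b.(0 | 0) → ··b··> v4
  v3 = a.(0 + 0) | (0 | 0) → ··a··> v4
  v4 = (0 + 0) | (0 | 0) → (no moves)
Run σ = ⟨baa⟩ on P: start {u0}
  [1] b ⇒ {u1}
  [2] a ⇒ {u2, u3}
  [3] a ⇒ {u4}
  — P admits the full trace.
Run σ = ⟨baa⟩ on Q: start {v0}
  [1] b ⇒ {v1}
  [2] a ⇒ {v2}
  [3] a ⇒ ∅ (Q stuck)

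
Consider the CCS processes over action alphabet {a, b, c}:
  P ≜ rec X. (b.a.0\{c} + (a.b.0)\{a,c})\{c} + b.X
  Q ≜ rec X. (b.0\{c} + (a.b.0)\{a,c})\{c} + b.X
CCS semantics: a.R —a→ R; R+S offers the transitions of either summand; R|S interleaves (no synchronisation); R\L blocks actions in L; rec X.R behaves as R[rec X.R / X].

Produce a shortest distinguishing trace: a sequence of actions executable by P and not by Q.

ba

P's transition system — 3 states:
  s0 = rec X. (b.a.0\{c} + (a.b.0)\{a,c})\{c} + b.X → ··b··> s0, ··b··> s1
  s1 = (a.0\{c})\{c} → ··a··> s2
  s2 = 0\{c}\{c} → ·
Q's transition system — 2 states:
  t0 = rec X. (b.0\{c} + (a.b.0)\{a,c})\{c} + b.X → ··b··> t0, ··b··> t1
  t1 = 0\{c}\{c} → ·
Trace ⟨ba⟩ through P, begin at {s0}:
  after b @ step 1: {s0, s1}
  after a @ step 2: {s2}
  ✓ P
Trace ⟨ba⟩ through Q, begin at {t0}:
  after b @ step 1: {t0, t1}
  after a @ step 2: ∅ (Q stuck)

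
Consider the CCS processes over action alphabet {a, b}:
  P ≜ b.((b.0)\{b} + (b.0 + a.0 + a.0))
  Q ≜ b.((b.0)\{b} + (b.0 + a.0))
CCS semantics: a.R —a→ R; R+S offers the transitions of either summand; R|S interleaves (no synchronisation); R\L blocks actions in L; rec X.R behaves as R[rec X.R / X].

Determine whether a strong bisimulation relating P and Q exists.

LTS(P): 3 reachable states
  u0 = b.((b.0)\{b} + (b.0 + a.0 + a.0)) :: -b-> u1
  u1 = (b.0)\{b} + (b.0 + a.0 + a.0) :: -a-> u2, -b-> u2
  u2 = 0 :: ·
LTS(Q): 3 reachable states
  v0 = b.((b.0)\{b} + (b.0 + a.0)) :: -b-> v1
  v1 = (b.0)\{b} + (b.0 + a.0) :: -a-> v2, -b-> v2
  v2 = 0 :: ·
Partition-refinement fixed point:
  B0 = {u0, v0}
  B1 = {u1, v1}
  B2 = {u2, v2}
u0 ∈ B0, v0 ∈ B0 → same block

bisimilar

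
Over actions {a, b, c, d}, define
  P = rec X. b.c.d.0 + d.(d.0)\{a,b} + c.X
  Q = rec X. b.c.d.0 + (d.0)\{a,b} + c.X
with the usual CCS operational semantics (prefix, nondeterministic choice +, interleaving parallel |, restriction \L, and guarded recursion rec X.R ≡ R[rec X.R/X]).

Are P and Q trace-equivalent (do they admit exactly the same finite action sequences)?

trace-distinct — witness ⟨dd⟩

LTS(P): 6 reachable states
  s0 = rec X. b.c.d.0 + d.(d.0)\{a,b} + c.X ⊢ -b-> s1, -c-> s0, -d-> s2
  s1 = c.d.0 ⊢ -c-> s3
  s2 = (d.0)\{a,b} ⊢ -d-> s4
  s3 = d.0 ⊢ -d-> s5
  s4 = 0\{a,b} ⊢ (no moves)
  s5 = 0 ⊢ (no moves)
LTS(Q): 5 reachable states
  t0 = rec X. b.c.d.0 + (d.0)\{a,b} + c.X ⊢ -b-> t1, -c-> t0, -d-> t2
  t1 = c.d.0 ⊢ -c-> t3
  t2 = 0\{a,b} ⊢ (no moves)
  t3 = d.0 ⊢ -d-> t4
  t4 = 0 ⊢ (no moves)
Trace ⟨dd⟩ through P, begin at {s0}:
  step 1 (d): {s2}
  step 2 (d): {s4}
  P completes σ.
Trace ⟨dd⟩ through Q, begin at {t0}:
  step 1 (d): {t2}
  step 2 (d): no successor for Q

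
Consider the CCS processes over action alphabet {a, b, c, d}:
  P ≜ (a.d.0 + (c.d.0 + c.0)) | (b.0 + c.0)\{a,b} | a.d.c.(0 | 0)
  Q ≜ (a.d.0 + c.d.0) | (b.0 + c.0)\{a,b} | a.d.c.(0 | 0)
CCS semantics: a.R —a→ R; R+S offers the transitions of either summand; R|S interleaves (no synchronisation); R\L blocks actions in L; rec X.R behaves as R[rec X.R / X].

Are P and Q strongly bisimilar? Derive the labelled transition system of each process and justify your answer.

P's transition system — 24 states:
  p0 = (a.d.0 + (c.d.0 + c.0)) | (b.0 + c.0)\{a,b} | a.d.c.(0 | 0) :: =a=> p1, =a=> p2, =c=> p2, =c=> p3, =c=> p4
  p1 = (a.d.0 + (c.d.0 + c.0)) | (b.0 + c.0)\{a,b} | d.c.(0 | 0) :: =a=> p5, =c=> p5, =c=> p6, =c=> p7, =d=> p8
  p2 = d.0 | (b.0 + c.0)\{a,b} | a.d.c.(0 | 0) :: =a=> p5, =c=> p9, =d=> p4
  p3 = (a.d.0 + (c.d.0 + c.0)) | 0\{a,b} | a.d.c.(0 | 0) :: =a=> p6, =a=> p9, =c=> p10, =c=> p9
  p4 = 0 | (b.0 + c.0)\{a,b} | a.d.c.(0 | 0) :: =a=> p7, =c=> p10
  p5 = d.0 | (b.0 + c.0)\{a,b} | d.c.(0 | 0) :: =c=> p11, =d=> p12, =d=> p7
  p6 = (a.d.0 + (c.d.0 + c.0)) | 0\{a,b} | d.c.(0 | 0) :: =a=> p11, =c=> p11, =c=> p13, =d=> p14
  p7 = 0 | (b.0 + c.0)\{a,b} | d.c.(0 | 0) :: =c=> p13, =d=> p15
  p8 = (a.d.0 + (c.d.0 + c.0)) | (b.0 + c.0)\{a,b} | c.(0 | 0) :: =a=> p12, =c=> p12, =c=> p14, =c=> p15, =c=> p16
  p9 = d.0 | 0\{a,b} | a.d.c.(0 | 0) :: =a=> p11, =d=> p10
  p10 = 0 | 0\{a,b} | a.d.c.(0 | 0) :: =a=> p13
  p11 = d.0 | 0\{a,b} | d.c.(0 | 0) :: =d=> p13, =d=> p17
  p12 = d.0 | (b.0 + c.0)\{a,b} | c.(0 | 0) :: =c=> p17, =c=> p18, =d=> p15
  p13 = 0 | 0\{a,b} | d.c.(0 | 0) :: =d=> p19
  p14 = (a.d.0 + (c.d.0 + c.0)) | 0\{a,b} | c.(0 | 0) :: =a=> p17, =c=> p17, =c=> p19, =c=> p20
  p15 = 0 | (b.0 + c.0)\{a,b} | c.(0 | 0) :: =c=> p19, =c=> p21
  p16 = (a.d.0 + (c.d.0 + c.0)) | (b.0 + c.0)\{a,b} | (0 | 0) :: =a=> p18, =c=> p18, =c=> p20, =c=> p21
  p17 = d.0 | 0\{a,b} | c.(0 | 0) :: =c=> p22, =d=> p19
  p18 = d.0 | (b.0 + c.0)\{a,b} | (0 | 0) :: =c=> p22, =d=> p21
  p19 = 0 | 0\{a,b} | c.(0 | 0) :: =c=> p23
  p20 = (a.d.0 + (c.d.0 + c.0)) | 0\{a,b} | (0 | 0) :: =a=> p22, =c=> p22, =c=> p23
  p21 = 0 | (b.0 + c.0)\{a,b} | (0 | 0) :: =c=> p23
  p22 = d.0 | 0\{a,b} | (0 | 0) :: =d=> p23
  p23 = 0 | 0\{a,b} | (0 | 0) :: ·
Q's transition system — 24 states:
  q0 = (a.d.0 + c.d.0) | (b.0 + c.0)\{a,b} | a.d.c.(0 | 0) :: =a=> q1, =a=> q2, =c=> q2, =c=> q3
  q1 = (a.d.0 + c.d.0) | (b.0 + c.0)\{a,b} | d.c.(0 | 0) :: =a=> q4, =c=> q4, =c=> q5, =d=> q6
  q2 = d.0 | (b.0 + c.0)\{a,b} | a.d.c.(0 | 0) :: =a=> q4, =c=> q7, =d=> q8
  q3 = (a.d.0 + c.d.0) | 0\{a,b} | a.d.c.(0 | 0) :: =a=> q5, =a=> q7, =c=> q7
  q4 = d.0 | (b.0 + c.0)\{a,b} | d.c.(0 | 0) :: =c=> q9, =d=> q10, =d=> q11
  q5 = (a.d.0 + c.d.0) | 0\{a,b} | d.c.(0 | 0) :: =a=> q9, =c=> q9, =d=> q12
  q6 = (a.d.0 + c.d.0) | (b.0 + c.0)\{a,b} | c.(0 | 0) :: =a=> q11, =c=> q11, =c=> q12, =c=> q13
  q7 = d.0 | 0\{a,b} | a.d.c.(0 | 0) :: =a=> q9, =d=> q14
  q8 = 0 | (b.0 + c.0)\{a,b} | a.d.c.(0 | 0) :: =a=> q10, =c=> q14
  q9 = d.0 | 0\{a,b} | d.c.(0 | 0) :: =d=> q15, =d=> q16
  q10 = 0 | (b.0 + c.0)\{a,b} | d.c.(0 | 0) :: =c=> q15, =d=> q17
  q11 = d.0 | (b.0 + c.0)\{a,b} | c.(0 | 0) :: =c=> q16, =c=> q18, =d=> q17
  q12 = (a.d.0 + c.d.0) | 0\{a,b} | c.(0 | 0) :: =a=> q16, =c=> q16, =c=> q19
  q13 = (a.d.0 + c.d.0) | (b.0 + c.0)\{a,b} | (0 | 0) :: =a=> q18, =c=> q18, =c=> q19
  q14 = 0 | 0\{a,b} | a.d.c.(0 | 0) :: =a=> q15
  q15 = 0 | 0\{a,b} | d.c.(0 | 0) :: =d=> q20
  q16 = d.0 | 0\{a,b} | c.(0 | 0) :: =c=> q21, =d=> q20
  q17 = 0 | (b.0 + c.0)\{a,b} | c.(0 | 0) :: =c=> q20, =c=> q22
  q18 = d.0 | (b.0 + c.0)\{a,b} | (0 | 0) :: =c=> q21, =d=> q22
  q19 = (a.d.0 + c.d.0) | 0\{a,b} | (0 | 0) :: =a=> q21, =c=> q21
  q20 = 0 | 0\{a,b} | c.(0 | 0) :: =c=> q23
  q21 = d.0 | 0\{a,b} | (0 | 0) :: =d=> q23
  q22 = 0 | (b.0 + c.0)\{a,b} | (0 | 0) :: =c=> q23
  q23 = 0 | 0\{a,b} | (0 | 0) :: ·
Bisimilarity quotient blocks:
  B0 = {p0}
  B1 = {p2, q2}
  B2 = {p4, q8}
  B3 = {p7, q10}
  B4 = {p15, q17}
  B5 = {p19, p21, q20, q22}
  B6 = {p23, q23}
  B7 = {p13, q15}
  B8 = {p10, q14}
  B9 = {p9, q7}
  B10 = {p11, q9}
  B11 = {p17, p18, q16, q18}
  B12 = {p22, q21}
  B13 = {p5, q4}
  B14 = {p12, q11}
  B15 = {p3}
  B16 = {p6}
  B17 = {p14, p16}
  B18 = {p20}
  B19 = {p1}
  B20 = {p8}
  B21 = {q0}
  B22 = {q3}
  B23 = {q5}
  B24 = {q12, q13}
  B25 = {q19}
  B26 = {q1}
  B27 = {q6}
p0 ∈ B0, q0 ∈ B21 → different blocks

NO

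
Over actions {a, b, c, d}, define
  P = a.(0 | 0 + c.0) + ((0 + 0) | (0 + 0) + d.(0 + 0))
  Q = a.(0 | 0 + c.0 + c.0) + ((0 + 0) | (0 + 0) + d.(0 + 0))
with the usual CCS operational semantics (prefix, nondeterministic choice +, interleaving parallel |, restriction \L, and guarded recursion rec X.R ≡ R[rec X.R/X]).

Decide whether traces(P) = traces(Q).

YES

LTS(P): 4 reachable states
  m0 = a.(0 | 0 + c.0) + ((0 + 0) | (0 + 0) + d.(0 + 0)) :: =a=> m1, =d=> m2
  m1 = 0 | 0 + c.0 :: =c=> m3
  m2 = 0 + 0 :: (no moves)
  m3 = 0 :: (no moves)
LTS(Q): 4 reachable states
  n0 = a.(0 | 0 + c.0 + c.0) + ((0 + 0) | (0 + 0) + d.(0 + 0)) :: =a=> n1, =d=> n2
  n1 = 0 | 0 + c.0 + c.0 :: =c=> n3
  n2 = 0 + 0 :: (no moves)
  n3 = 0 :: (no moves)
Coarsest stable partition (strong bisimilarity classes):
  B0 = {m0, n0}
  B1 = {m2, m3, n2, n3}
  B2 = {m1, n1}
m0 ∈ B0, n0 ∈ B0 → same block
Bisimilar ⇒ trace-equivalent.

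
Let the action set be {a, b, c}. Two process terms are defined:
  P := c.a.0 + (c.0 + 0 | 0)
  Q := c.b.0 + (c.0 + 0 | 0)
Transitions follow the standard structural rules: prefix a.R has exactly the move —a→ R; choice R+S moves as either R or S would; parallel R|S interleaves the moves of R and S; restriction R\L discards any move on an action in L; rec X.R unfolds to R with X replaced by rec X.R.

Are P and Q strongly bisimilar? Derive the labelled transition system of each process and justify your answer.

P ≁ Q

Reachable graph of P (3 states):
  p0 = c.a.0 + (c.0 + 0 | 0) :: =c=> p1, =c=> p2
  p1 = 0 :: (no moves)
  p2 = a.0 :: =a=> p1
Reachable graph of Q (3 states):
  q0 = c.b.0 + (c.0 + 0 | 0) :: =c=> q1, =c=> q2
  q1 = 0 :: (no moves)
  q2 = b.0 :: =b=> q1
Coarsest stable partition (strong bisimilarity classes):
  B0 = {p0}
  B1 = {p2}
  B2 = {p1, q1}
  B3 = {q0}
  B4 = {q2}
p0 ∈ B0, q0 ∈ B3 → different blocks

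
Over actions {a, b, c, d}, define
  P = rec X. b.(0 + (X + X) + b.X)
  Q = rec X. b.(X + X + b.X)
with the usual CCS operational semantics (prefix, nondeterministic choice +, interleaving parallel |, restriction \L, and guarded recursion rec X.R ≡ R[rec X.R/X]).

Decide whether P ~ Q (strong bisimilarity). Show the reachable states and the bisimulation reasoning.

Reachable graph of P (2 states):
  p0 = rec X. b.(0 + (X + X) + b.X) ⊢ ··b··> p1
  p1 = 0 + ((rec X. b.(0 + (X + X) + b.X)) + (rec X. b.(0 + (X + X) + b.X))) + b.(rec X. b.(0 + (X + X) + b.X)) ⊢ ··b··> p0, ··b··> p1
Reachable graph of Q (2 states):
  q0 = rec X. b.(X + X + b.X) ⊢ ··b··> q1
  q1 = (rec X. b.(X + X + b.X)) + (rec X. b.(X + X + b.X)) + b.(rec X. b.(X + X + b.X)) ⊢ ··b··> q0, ··b··> q1
Bisimilarity quotient blocks:
  B0 = {p0, p1, q0, q1}
p0 ∈ B0, q0 ∈ B0 → same block

P ~ Q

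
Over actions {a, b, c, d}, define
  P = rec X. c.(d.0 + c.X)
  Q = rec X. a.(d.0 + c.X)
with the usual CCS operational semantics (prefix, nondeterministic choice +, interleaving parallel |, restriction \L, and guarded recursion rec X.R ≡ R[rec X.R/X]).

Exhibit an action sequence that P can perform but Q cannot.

LTS(P): 3 reachable states
  u0 = rec X. c.(d.0 + c.X) ⊢ --c--▸ u1
  u1 = d.0 + c.(rec X. c.(d.0 + c.X)) ⊢ --c--▸ u0, --d--▸ u2
  u2 = 0 ⊢ ·
LTS(Q): 3 reachable states
  v0 = rec X. a.(d.0 + c.X) ⊢ --a--▸ v1
  v1 = d.0 + c.(rec X. a.(d.0 + c.X)) ⊢ --c--▸ v0, --d--▸ v2
  v2 = 0 ⊢ ·
Executing c from P (initial set {u0}):
  after c @ step 1: {u1}
  ✓ P
Executing c from Q (initial set {v0}):
  after c @ step 1: ∅  — Q cannot continue

c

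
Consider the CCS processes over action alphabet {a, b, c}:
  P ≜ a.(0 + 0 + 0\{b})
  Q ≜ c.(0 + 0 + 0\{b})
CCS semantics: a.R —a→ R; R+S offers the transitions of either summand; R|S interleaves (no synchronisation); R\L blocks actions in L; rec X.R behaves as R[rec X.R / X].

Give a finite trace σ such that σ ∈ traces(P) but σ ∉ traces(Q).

P's transition system — 2 states:
  p0 = a.(0 + 0 + 0\{b}) → ··a··> p1
  p1 = 0 + 0 + 0\{b} → ∅
Q's transition system — 2 states:
  q0 = c.(0 + 0 + 0\{b}) → ··c··> q1
  q1 = 0 + 0 + 0\{b} → ∅
Executing a from P (initial set {p0}):
  [1] a ⇒ {p1}
  P completes σ.
Executing a from Q (initial set {q0}):
  [1] a ⇒ ∅  — Q cannot continue

a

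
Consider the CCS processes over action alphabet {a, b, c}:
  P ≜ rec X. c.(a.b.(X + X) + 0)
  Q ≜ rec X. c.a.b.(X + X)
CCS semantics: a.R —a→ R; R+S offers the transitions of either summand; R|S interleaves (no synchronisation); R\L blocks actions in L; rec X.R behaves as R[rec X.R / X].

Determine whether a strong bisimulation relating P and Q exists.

YES

Reachable graph of P (4 states):
  s0 = rec X. c.(a.b.(X + X) + 0) has moves -c-> s1
  s1 = a.b.((rec X. c.(a.b.(X + X) + 0)) + (rec X. c.(a.b.(X + X) + 0))) + 0 has moves -a-> s2
  s2 = b.((rec X. c.(a.b.(X + X) + 0)) + (rec X. c.(a.b.(X + X) + 0))) has moves -b-> s3
  s3 = (rec X. c.(a.b.(X + X) + 0)) + (rec X. c.(a.b.(X + X) + 0)) has moves -c-> s1
Reachable graph of Q (4 states):
  t0 = rec X. c.a.b.(X + X) has moves -c-> t1
  t1 = a.b.((rec X. c.a.b.(X + X)) + (rec X. c.a.b.(X + X))) has moves -a-> t2
  t2 = b.((rec X. c.a.b.(X + X)) + (rec X. c.a.b.(X + X))) has moves -b-> t3
  t3 = (rec X. c.a.b.(X + X)) + (rec X. c.a.b.(X + X)) has moves -c-> t1
Coarsest stable partition (strong bisimilarity classes):
  B0 = {s0, s3, t0, t3}
  B1 = {s1, t1}
  B2 = {s2, t2}
s0 ∈ B0, t0 ∈ B0 → same block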